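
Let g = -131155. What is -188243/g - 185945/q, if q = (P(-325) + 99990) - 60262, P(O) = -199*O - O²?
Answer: 24617649421/160271410 ≈ 153.60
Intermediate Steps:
P(O) = -O² - 199*O
q = -1222 (q = (-1*(-325)*(199 - 325) + 99990) - 60262 = (-1*(-325)*(-126) + 99990) - 60262 = (-40950 + 99990) - 60262 = 59040 - 60262 = -1222)
-188243/g - 185945/q = -188243/(-131155) - 185945/(-1222) = -188243*(-1/131155) - 185945*(-1/1222) = 188243/131155 + 185945/1222 = 24617649421/160271410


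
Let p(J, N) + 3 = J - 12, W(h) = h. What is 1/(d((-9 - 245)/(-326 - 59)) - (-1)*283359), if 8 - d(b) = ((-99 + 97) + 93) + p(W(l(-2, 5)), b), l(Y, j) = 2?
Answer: 1/283289 ≈ 3.5300e-6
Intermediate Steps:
p(J, N) = -15 + J (p(J, N) = -3 + (J - 12) = -3 + (-12 + J) = -15 + J)
d(b) = -70 (d(b) = 8 - (((-99 + 97) + 93) + (-15 + 2)) = 8 - ((-2 + 93) - 13) = 8 - (91 - 13) = 8 - 1*78 = 8 - 78 = -70)
1/(d((-9 - 245)/(-326 - 59)) - (-1)*283359) = 1/(-70 - (-1)*283359) = 1/(-70 - 1*(-283359)) = 1/(-70 + 283359) = 1/283289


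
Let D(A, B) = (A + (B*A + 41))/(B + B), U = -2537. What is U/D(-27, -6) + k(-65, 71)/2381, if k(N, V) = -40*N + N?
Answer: 18233331/104764 ≈ 174.04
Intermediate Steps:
k(N, V) = -39*N
D(A, B) = (41 + A + A*B)/(2*B) (D(A, B) = (A + (A*B + 41))/((2*B)) = (A + (41 + A*B))*(1/(2*B)) = (41 + A + A*B)*(1/(2*B)) = (41 + A + A*B)/(2*B))
U/D(-27, -6) + k(-65, 71)/2381 = -2537*(-12/(41 - 27 - 27*(-6))) - 39*(-65)/2381 = -2537*(-12/(41 - 27 + 162)) + 2535*(1/2381) = -2537/((½)*(-⅙)*176) + 2535/2381 = -2537/(-44/3) + 2535/2381 = -2537*(-3/44) + 2535/2381 = 7611/44 + 2535/2381 = 18233331/104764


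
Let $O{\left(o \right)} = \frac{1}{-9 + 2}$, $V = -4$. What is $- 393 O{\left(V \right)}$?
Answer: $\frac{393}{7} \approx 56.143$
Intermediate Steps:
$O{\left(o \right)} = - \frac{1}{7}$ ($O{\left(o \right)} = \frac{1}{-7} = - \frac{1}{7}$)
$- 393 O{\left(V \right)} = \left(-393\right) \left(- \frac{1}{7}\right) = \frac{393}{7}$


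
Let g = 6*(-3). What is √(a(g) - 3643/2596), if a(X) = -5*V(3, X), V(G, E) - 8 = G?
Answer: I*√95028527/1298 ≈ 7.5102*I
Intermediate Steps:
V(G, E) = 8 + G
g = -18
a(X) = -55 (a(X) = -5*(8 + 3) = -5*11 = -55)
√(a(g) - 3643/2596) = √(-55 - 3643/2596) = √(-146423/2596) = I*√95028527/1298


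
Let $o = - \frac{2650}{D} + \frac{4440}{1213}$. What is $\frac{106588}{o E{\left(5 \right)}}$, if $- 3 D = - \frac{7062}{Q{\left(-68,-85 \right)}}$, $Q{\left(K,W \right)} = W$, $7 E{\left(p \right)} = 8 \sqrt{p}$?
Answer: $\frac{266307639829 \sqrt{5}}{1418400050} \approx 419.83$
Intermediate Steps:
$E{\left(p \right)} = \frac{8 \sqrt{p}}{7}$
$D = - \frac{2354}{85}$ ($D = - \frac{\left(-7062\right) \frac{1}{-85}}{3} = - \frac{\left(-7062\right) \left(- \frac{1}{85}\right)}{3} = \left(- \frac{1}{3}\right) \frac{7062}{85} = - \frac{2354}{85} \approx -27.694$)
$o = \frac{141840005}{1427701}$ ($o = - \frac{2650}{- \frac{2354}{85}} + \frac{4440}{1213} = \left(-2650\right) \left(- \frac{85}{2354}\right) + 4440 \cdot \frac{1}{1213} = \frac{112625}{1177} + \frac{4440}{1213} = \frac{141840005}{1427701} \approx 99.349$)
$\frac{106588}{o E{\left(5 \right)}} = \frac{106588}{\frac{141840005}{1427701} \frac{8 \sqrt{5}}{7}} = \frac{106588}{\frac{1134720040}{9993907} \sqrt{5}} = 106588 \frac{9993907 \sqrt{5}}{5673600200} = \frac{266307639829 \sqrt{5}}{1418400050}$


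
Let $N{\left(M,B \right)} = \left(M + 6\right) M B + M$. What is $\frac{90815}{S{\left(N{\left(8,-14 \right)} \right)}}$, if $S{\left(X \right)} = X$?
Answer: $- \frac{18163}{312} \approx -58.215$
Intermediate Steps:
$N{\left(M,B \right)} = M + B M \left(6 + M\right)$ ($N{\left(M,B \right)} = \left(6 + M\right) M B + M = M \left(6 + M\right) B + M = B M \left(6 + M\right) + M = M + B M \left(6 + M\right)$)
$\frac{90815}{S{\left(N{\left(8,-14 \right)} \right)}} = \frac{90815}{8 \left(1 + 6 \left(-14\right) - 112\right)} = \frac{90815}{8 \left(1 - 84 - 112\right)} = \frac{90815}{8 \left(-195\right)} = \frac{90815}{-1560} = 90815 \left(- \frac{1}{1560}\right) = - \frac{18163}{312}$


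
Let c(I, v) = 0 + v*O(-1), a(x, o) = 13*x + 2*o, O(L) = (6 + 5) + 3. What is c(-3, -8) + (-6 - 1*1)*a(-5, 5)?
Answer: 273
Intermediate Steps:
O(L) = 14 (O(L) = 11 + 3 = 14)
a(x, o) = 2*o + 13*x
c(I, v) = 14*v (c(I, v) = 0 + v*14 = 0 + 14*v = 14*v)
c(-3, -8) + (-6 - 1*1)*a(-5, 5) = 14*(-8) + (-6 - 1*1)*(2*5 + 13*(-5)) = -112 + (-6 - 1)*(10 - 65) = -112 - 7*(-55) = -112 + 385 = 273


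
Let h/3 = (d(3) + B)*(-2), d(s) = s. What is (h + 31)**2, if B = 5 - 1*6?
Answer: 361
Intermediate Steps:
B = -1 (B = 5 - 6 = -1)
h = -12 (h = 3*((3 - 1)*(-2)) = 3*(2*(-2)) = 3*(-4) = -12)
(h + 31)**2 = (-12 + 31)**2 = 19**2 = 361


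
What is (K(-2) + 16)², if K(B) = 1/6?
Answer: 9409/36 ≈ 261.36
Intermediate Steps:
K(B) = ⅙
(K(-2) + 16)² = (⅙ + 16)² = (97/6)² = 9409/36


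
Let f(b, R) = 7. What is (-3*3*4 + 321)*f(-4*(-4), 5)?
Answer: 1995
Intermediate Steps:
(-3*3*4 + 321)*f(-4*(-4), 5) = (-3*3*4 + 321)*7 = (-9*4 + 321)*7 = (-36 + 321)*7 = 285*7 = 1995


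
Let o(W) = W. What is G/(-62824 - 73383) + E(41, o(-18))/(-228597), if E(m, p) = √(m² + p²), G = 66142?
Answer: -66142/136207 - √2005/228597 ≈ -0.48580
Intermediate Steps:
G/(-62824 - 73383) + E(41, o(-18))/(-228597) = 66142/(-62824 - 73383) + √(41² + (-18)²)/(-228597) = 66142/(-136207) + √(1681 + 324)*(-1/228597) = 66142*(-1/136207) + √2005*(-1/228597) = -66142/136207 - √2005/228597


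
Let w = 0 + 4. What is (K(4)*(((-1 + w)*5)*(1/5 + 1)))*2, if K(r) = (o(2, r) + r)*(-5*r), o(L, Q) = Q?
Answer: -5760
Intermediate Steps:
w = 4
K(r) = -10*r² (K(r) = (r + r)*(-5*r) = (2*r)*(-5*r) = -10*r²)
(K(4)*(((-1 + w)*5)*(1/5 + 1)))*2 = ((-10*4²)*(((-1 + 4)*5)*(1/5 + 1)))*2 = ((-10*16)*((3*5)*(⅕ + 1)))*2 = -2400*6/5*2 = -160*18*2 = -2880*2 = -5760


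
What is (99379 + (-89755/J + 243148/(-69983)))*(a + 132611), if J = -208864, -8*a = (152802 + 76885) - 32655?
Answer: 78425777844276196131/7308464656 ≈ 1.0731e+10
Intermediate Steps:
a = -24629 (a = -((152802 + 76885) - 32655)/8 = -(229687 - 32655)/8 = -⅛*197032 = -24629)
(99379 + (-89755/J + 243148/(-69983)))*(a + 132611) = (99379 + (-89755/(-208864) + 243148/(-69983)))*(-24629 + 132611) = (99379 + (-89755*(-1/208864) + 243148*(-1/69983)))*107982 = (99379 + (89755/208864 - 243148/69983))*107982 = (99379 - 44503539707/14616929312)*107982 = (1452571314557541/14616929312)*107982 = 78425777844276196131/7308464656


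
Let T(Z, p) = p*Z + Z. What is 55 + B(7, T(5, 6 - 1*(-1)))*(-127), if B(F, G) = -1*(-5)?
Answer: -580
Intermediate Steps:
T(Z, p) = Z + Z*p (T(Z, p) = Z*p + Z = Z + Z*p)
B(F, G) = 5
55 + B(7, T(5, 6 - 1*(-1)))*(-127) = 55 + 5*(-127) = 55 - 635 = -580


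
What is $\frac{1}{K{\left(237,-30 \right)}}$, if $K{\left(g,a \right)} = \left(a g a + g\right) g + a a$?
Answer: $\frac{1}{50609169} \approx 1.9759 \cdot 10^{-8}$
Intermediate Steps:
$K{\left(g,a \right)} = a^{2} + g \left(g + g a^{2}\right)$ ($K{\left(g,a \right)} = \left(g a^{2} + g\right) g + a^{2} = \left(g + g a^{2}\right) g + a^{2} = g \left(g + g a^{2}\right) + a^{2} = a^{2} + g \left(g + g a^{2}\right)$)
$\frac{1}{K{\left(237,-30 \right)}} = \frac{1}{\left(-30\right)^{2} + 237^{2} + \left(-30\right)^{2} \cdot 237^{2}} = \frac{1}{900 + 56169 + 900 \cdot 56169} = \frac{1}{900 + 56169 + 50552100} = \frac{1}{50609169}$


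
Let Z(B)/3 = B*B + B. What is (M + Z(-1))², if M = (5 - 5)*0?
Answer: 0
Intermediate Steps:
M = 0 (M = 0*0 = 0)
Z(B) = 3*B + 3*B² (Z(B) = 3*(B*B + B) = 3*(B² + B) = 3*(B + B²) = 3*B + 3*B²)
(M + Z(-1))² = (0 + 3*(-1)*(1 - 1))² = (0 + 3*(-1)*0)² = (0 + 0)² = 0² = 0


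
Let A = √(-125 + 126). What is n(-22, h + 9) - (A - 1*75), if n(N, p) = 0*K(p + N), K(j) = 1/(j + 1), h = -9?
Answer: 74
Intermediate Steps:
K(j) = 1/(1 + j)
n(N, p) = 0 (n(N, p) = 0/(1 + (p + N)) = 0/(1 + (N + p)) = 0/(1 + N + p) = 0)
A = 1 (A = √1 = 1)
n(-22, h + 9) - (A - 1*75) = 0 - (1 - 1*75) = 0 - (1 - 75) = 0 - 1*(-74) = 0 + 74 = 74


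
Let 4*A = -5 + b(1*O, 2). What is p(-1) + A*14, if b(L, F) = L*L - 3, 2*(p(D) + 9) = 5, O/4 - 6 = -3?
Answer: 939/2 ≈ 469.50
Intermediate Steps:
O = 12 (O = 24 + 4*(-3) = 24 - 12 = 12)
p(D) = -13/2 (p(D) = -9 + (½)*5 = -9 + 5/2 = -13/2)
b(L, F) = -3 + L² (b(L, F) = L² - 3 = -3 + L²)
A = 34 (A = (-5 + (-3 + (1*12)²))/4 = (-5 + (-3 + 12²))/4 = (-5 + (-3 + 144))/4 = (-5 + 141)/4 = (¼)*136 = 34)
p(-1) + A*14 = -13/2 + 34*14 = -13/2 + 476 = 939/2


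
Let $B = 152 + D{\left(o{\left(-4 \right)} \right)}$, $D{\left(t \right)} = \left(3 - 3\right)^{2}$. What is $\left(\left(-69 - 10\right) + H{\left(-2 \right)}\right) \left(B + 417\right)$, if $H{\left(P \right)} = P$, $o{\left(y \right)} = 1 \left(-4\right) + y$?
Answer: $-46089$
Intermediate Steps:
$o{\left(y \right)} = -4 + y$
$D{\left(t \right)} = 0$ ($D{\left(t \right)} = 0^{2} = 0$)
$B = 152$ ($B = 152 + 0 = 152$)
$\left(\left(-69 - 10\right) + H{\left(-2 \right)}\right) \left(B + 417\right) = \left(\left(-69 - 10\right) - 2\right) \left(152 + 417\right) = \left(-79 - 2\right) 569 = \left(-81\right) 569 = -46089$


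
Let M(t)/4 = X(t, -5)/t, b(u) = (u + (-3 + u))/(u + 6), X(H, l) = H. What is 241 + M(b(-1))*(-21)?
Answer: 157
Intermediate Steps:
b(u) = (-3 + 2*u)/(6 + u)
M(t) = 4 (M(t) = 4*(t/t) = 4*1 = 4)
241 + M(b(-1))*(-21) = 241 + 4*(-21) = 241 - 84 = 157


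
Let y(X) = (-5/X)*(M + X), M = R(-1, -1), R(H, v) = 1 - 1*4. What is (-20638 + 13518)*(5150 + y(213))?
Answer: -2600936000/71 ≈ -3.6633e+7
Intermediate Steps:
R(H, v) = -3 (R(H, v) = 1 - 4 = -3)
M = -3
y(X) = -5*(-3 + X)/X (y(X) = (-5/X)*(-3 + X) = -5*(-3 + X)/X)
(-20638 + 13518)*(5150 + y(213)) = (-20638 + 13518)*(5150 + (-5 + 15/213)) = -7120*(5150 + (-5 + 15*(1/213))) = -7120*(5150 + (-5 + 5/71)) = -7120*(5150 - 350/71) = -7120*365300/71 = -2600936000/71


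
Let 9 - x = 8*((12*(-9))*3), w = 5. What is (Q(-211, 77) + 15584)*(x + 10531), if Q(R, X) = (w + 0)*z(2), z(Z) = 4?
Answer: 204911728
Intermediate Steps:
x = 2601 (x = 9 - 8*(12*(-9))*3 = 9 - 8*(-108*3) = 9 - 8*(-324) = 9 - 1*(-2592) = 9 + 2592 = 2601)
Q(R, X) = 20 (Q(R, X) = (5 + 0)*4 = 5*4 = 20)
(Q(-211, 77) + 15584)*(x + 10531) = (20 + 15584)*(2601 + 10531) = 15604*13132 = 204911728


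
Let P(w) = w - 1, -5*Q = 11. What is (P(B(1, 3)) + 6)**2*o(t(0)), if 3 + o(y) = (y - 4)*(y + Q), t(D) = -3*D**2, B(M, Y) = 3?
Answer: 1856/5 ≈ 371.20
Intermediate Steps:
Q = -11/5 (Q = -1/5*11 = -11/5 ≈ -2.2000)
P(w) = -1 + w
o(y) = -3 + (-4 + y)*(-11/5 + y) (o(y) = -3 + (y - 4)*(y - 11/5) = -3 + (-4 + y)*(-11/5 + y))
(P(B(1, 3)) + 6)**2*o(t(0)) = ((-1 + 3) + 6)**2*(29/5 + (-3*0**2)**2 - (-93)*0**2/5) = (2 + 6)**2*(29/5 + (-3*0)**2 - (-93)*0/5) = 8**2*(29/5 + 0**2 - 31/5*0) = 64*(29/5 + 0 + 0) = 64*(29/5) = 1856/5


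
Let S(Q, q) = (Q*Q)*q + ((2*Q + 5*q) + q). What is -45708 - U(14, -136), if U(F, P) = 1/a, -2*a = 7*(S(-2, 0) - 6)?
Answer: -1599781/35 ≈ -45708.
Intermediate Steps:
S(Q, q) = 2*Q + 6*q + q*Q² (S(Q, q) = Q²*q + (2*Q + 6*q) = q*Q² + (2*Q + 6*q) = 2*Q + 6*q + q*Q²)
a = 35 (a = -7*((2*(-2) + 6*0 + 0*(-2)²) - 6)/2 = -7*((-4 + 0 + 0*4) - 6)/2 = -7*((-4 + 0 + 0) - 6)/2 = -7*(-4 - 6)/2 = -7*(-10)/2 = -½*(-70) = 35)
U(F, P) = 1/35
-45708 - U(14, -136) = -45708 - 1*1/35 = -45708 - 1/35 = -1599781/35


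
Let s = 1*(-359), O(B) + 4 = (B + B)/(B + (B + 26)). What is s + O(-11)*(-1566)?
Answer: 14518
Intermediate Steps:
O(B) = -4 + 2*B/(26 + 2*B) (O(B) = -4 + (B + B)/(B + (B + 26)) = -4 + (2*B)/(B + (26 + B)) = -4 + (2*B)/(26 + 2*B) = -4 + 2*B/(26 + 2*B))
s = -359
s + O(-11)*(-1566) = -359 + ((-52 - 3*(-11))/(13 - 11))*(-1566) = -359 + ((-52 + 33)/2)*(-1566) = -359 + ((½)*(-19))*(-1566) = -359 - 19/2*(-1566) = -359 + 14877 = 14518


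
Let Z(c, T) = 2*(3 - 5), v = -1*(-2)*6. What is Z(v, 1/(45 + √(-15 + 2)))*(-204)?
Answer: 816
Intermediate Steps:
v = 12 (v = 2*6 = 12)
Z(c, T) = -4 (Z(c, T) = 2*(-2) = -4)
Z(v, 1/(45 + √(-15 + 2)))*(-204) = -4*(-204) = 816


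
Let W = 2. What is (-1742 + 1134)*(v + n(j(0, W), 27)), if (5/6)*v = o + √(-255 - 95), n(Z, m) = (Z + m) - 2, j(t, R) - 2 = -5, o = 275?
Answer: -214016 - 3648*I*√14 ≈ -2.1402e+5 - 13650.0*I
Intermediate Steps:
j(t, R) = -3 (j(t, R) = 2 - 5 = -3)
n(Z, m) = -2 + Z + m
v = 330 + 6*I*√14 (v = 6*(275 + √(-255 - 95))/5 = 6*(275 + √(-350))/5 = 6*(275 + 5*I*√14)/5 = 330 + 6*I*√14 ≈ 330.0 + 22.45*I)
(-1742 + 1134)*(v + n(j(0, W), 27)) = (-1742 + 1134)*((330 + 6*I*√14) + (-2 - 3 + 27)) = -608*((330 + 6*I*√14) + 22) = -608*(352 + 6*I*√14) = -214016 - 3648*I*√14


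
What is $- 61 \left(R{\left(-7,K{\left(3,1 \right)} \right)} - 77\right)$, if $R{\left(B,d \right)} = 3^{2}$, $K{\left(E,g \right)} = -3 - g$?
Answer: $4148$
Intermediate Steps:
$R{\left(B,d \right)} = 9$
$- 61 \left(R{\left(-7,K{\left(3,1 \right)} \right)} - 77\right) = - 61 \left(9 - 77\right) = \left(-61\right) \left(-68\right) = 4148$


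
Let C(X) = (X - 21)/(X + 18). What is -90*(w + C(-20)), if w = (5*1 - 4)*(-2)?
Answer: -1665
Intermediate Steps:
w = -2 (w = (5 - 4)*(-2) = 1*(-2) = -2)
C(X) = (-21 + X)/(18 + X)
-90*(w + C(-20)) = -90*(-2 + (-21 - 20)/(18 - 20)) = -90*(-2 - 41/(-2)) = -90*(-2 - ½*(-41)) = -90*(-2 + 41/2) = -90*37/2 = -1665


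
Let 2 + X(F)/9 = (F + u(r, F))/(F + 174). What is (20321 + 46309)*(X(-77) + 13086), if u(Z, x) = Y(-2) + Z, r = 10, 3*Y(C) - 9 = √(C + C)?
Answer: 84421542600/97 + 399780*I/97 ≈ 8.7033e+8 + 4121.4*I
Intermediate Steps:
Y(C) = 3 + √2*√C/3 (Y(C) = 3 + √(C + C)/3 = 3 + √(2*C)/3 = 3 + (√2*√C)/3 = 3 + √2*√C/3)
u(Z, x) = 3 + Z + 2*I/3 (u(Z, x) = (3 + √2*√(-2)/3) + Z = (3 + √2*(I*√2)/3) + Z = (3 + 2*I/3) + Z = 3 + Z + 2*I/3)
X(F) = -18 + 9*(13 + F + 2*I/3)/(174 + F) (X(F) = -18 + 9*((F + (3 + 10 + 2*I/3))/(F + 174)) = -18 + 9*((F + (13 + 2*I/3))/(174 + F)) = -18 + 9*((13 + F + 2*I/3)/(174 + F)) = -18 + 9*(13 + F + 2*I/3)/(174 + F))
(20321 + 46309)*(X(-77) + 13086) = (20321 + 46309)*(3*(-1005 - 3*(-77) + 2*I)/(174 - 77) + 13086) = 66630*(3*(-1005 + 231 + 2*I)/97 + 13086) = 66630*(3*(1/97)*(-774 + 2*I) + 13086) = 66630*((-2322/97 + 6*I/97) + 13086) = 66630*(1267020/97 + 6*I/97) = 84421542600/97 + 399780*I/97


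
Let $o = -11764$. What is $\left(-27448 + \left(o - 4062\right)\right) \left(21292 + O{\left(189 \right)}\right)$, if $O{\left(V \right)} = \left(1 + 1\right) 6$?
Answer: $-921909296$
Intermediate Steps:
$O{\left(V \right)} = 12$ ($O{\left(V \right)} = 2 \cdot 6 = 12$)
$\left(-27448 + \left(o - 4062\right)\right) \left(21292 + O{\left(189 \right)}\right) = \left(-27448 - 15826\right) \left(21292 + 12\right) = \left(-27448 - 15826\right) 21304 = \left(-43274\right) 21304 = -921909296$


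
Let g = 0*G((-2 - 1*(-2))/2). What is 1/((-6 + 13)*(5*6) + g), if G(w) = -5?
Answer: 1/210 ≈ 0.0047619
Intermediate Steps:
g = 0 (g = 0*(-5) = 0)
1/((-6 + 13)*(5*6) + g) = 1/((-6 + 13)*(5*6) + 0) = 1/(7*30 + 0) = 1/(210 + 0) = 1/210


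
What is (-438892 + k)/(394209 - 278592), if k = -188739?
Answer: -627631/115617 ≈ -5.4285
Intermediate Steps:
(-438892 + k)/(394209 - 278592) = (-438892 - 188739)/(394209 - 278592) = -627631/115617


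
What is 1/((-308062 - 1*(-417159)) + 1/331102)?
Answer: 331102/36122234895 ≈ 9.1661e-6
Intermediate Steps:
1/((-308062 - 1*(-417159)) + 1/331102) = 1/((-308062 + 417159) + 1/331102) = 1/(109097 + 1/331102) = 1/(36122234895/331102) = 331102/36122234895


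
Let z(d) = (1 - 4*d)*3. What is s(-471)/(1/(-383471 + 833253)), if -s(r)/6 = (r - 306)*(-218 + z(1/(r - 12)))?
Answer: -10367891598132/23 ≈ -4.5078e+11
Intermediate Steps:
z(d) = 3 - 12*d
s(r) = -6*(-306 + r)*(-215 - 12/(-12 + r)) (s(r) = -6*(r - 306)*(-218 + (3 - 12/(r - 12))) = -6*(-306 + r)*(-218 + (3 - 12/(-12 + r))) = -6*(-306 + r)*(-215 - 12/(-12 + r)))
s(-471)/(1/(-383471 + 833253)) = (6*(785808 - 68358*(-471) + 215*(-471)²)/(-12 - 471))/(1/(-383471 + 833253)) = (6*(785808 + 32196618 + 215*221841)/(-483))/(1/449782) = (6*(-1/483)*(785808 + 32196618 + 47695815))/(1/449782) = (6*(-1/483)*80678241)*449782 = -23050926/23*449782 = -10367891598132/23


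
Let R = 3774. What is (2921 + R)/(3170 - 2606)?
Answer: 6695/564 ≈ 11.871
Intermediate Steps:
(2921 + R)/(3170 - 2606) = (2921 + 3774)/(3170 - 2606) = 6695/564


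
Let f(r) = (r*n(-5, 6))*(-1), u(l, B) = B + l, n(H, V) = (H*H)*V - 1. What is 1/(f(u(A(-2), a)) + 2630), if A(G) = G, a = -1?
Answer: 1/3077 ≈ 0.00032499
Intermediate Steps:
n(H, V) = -1 + V*H² (n(H, V) = H²*V - 1 = V*H² - 1 = -1 + V*H²)
f(r) = -149*r (f(r) = (r*(-1 + 6*(-5)²))*(-1) = (r*(-1 + 6*25))*(-1) = (r*(-1 + 150))*(-1) = (r*149)*(-1) = (149*r)*(-1) = -149*r)
1/(f(u(A(-2), a)) + 2630) = 1/(-149*(-1 - 2) + 2630) = 1/(-149*(-3) + 2630) = 1/(447 + 2630) = 1/3077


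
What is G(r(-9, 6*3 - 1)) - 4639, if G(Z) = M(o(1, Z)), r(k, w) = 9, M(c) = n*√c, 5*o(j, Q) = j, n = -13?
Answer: -4639 - 13*√5/5 ≈ -4644.8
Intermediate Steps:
o(j, Q) = j/5
M(c) = -13*√c
G(Z) = -13*√5/5
G(r(-9, 6*3 - 1)) - 4639 = -13*√5/5 - 4639 = -4639 - 13*√5/5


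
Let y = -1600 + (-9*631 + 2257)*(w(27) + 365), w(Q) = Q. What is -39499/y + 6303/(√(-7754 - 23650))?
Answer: 39499/1343024 - 2101*I*√7851/5234 ≈ 0.02941 - 35.568*I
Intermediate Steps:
y = -1343024 (y = -1600 + (-9*631 + 2257)*(27 + 365) = -1600 + (-5679 + 2257)*392 = -1600 - 3422*392 = -1600 - 1341424 = -1343024)
-39499/y + 6303/(√(-7754 - 23650)) = -39499/(-1343024) + 6303/(√(-7754 - 23650)) = -39499*(-1/1343024) + 6303/(√(-31404)) = 39499/1343024 + 6303/((2*I*√7851)) = 39499/1343024 + 6303*(-I*√7851/15702) = 39499/1343024 - 2101*I*√7851/5234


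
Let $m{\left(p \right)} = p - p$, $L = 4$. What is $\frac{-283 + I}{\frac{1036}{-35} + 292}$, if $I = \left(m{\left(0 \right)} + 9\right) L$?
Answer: $- \frac{1235}{1312} \approx -0.94131$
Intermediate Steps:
$m{\left(p \right)} = 0$
$I = 36$ ($I = \left(0 + 9\right) 4 = 9 \cdot 4 = 36$)
$\frac{-283 + I}{\frac{1036}{-35} + 292} = \frac{-283 + 36}{\frac{1036}{-35} + 292} = \frac{1}{1036 \left(- \frac{1}{35}\right) + 292} \left(-247\right) = \frac{1}{- \frac{148}{5} + 292} \left(-247\right) = \frac{1}{\frac{1312}{5}} \left(-247\right) = \frac{5}{1312} \left(-247\right) = - \frac{1235}{1312}$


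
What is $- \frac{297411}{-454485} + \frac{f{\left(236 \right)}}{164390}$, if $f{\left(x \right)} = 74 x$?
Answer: $\frac{1894284011}{2490426305} \approx 0.76063$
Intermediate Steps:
$- \frac{297411}{-454485} + \frac{f{\left(236 \right)}}{164390} = - \frac{297411}{-454485} + \frac{74 \cdot 236}{164390} = \left(-297411\right) \left(- \frac{1}{454485}\right) + 17464 \cdot \frac{1}{164390} = \frac{99137}{151495} + \frac{8732}{82195} = \frac{1894284011}{2490426305}$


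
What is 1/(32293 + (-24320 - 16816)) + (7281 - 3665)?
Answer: 31976287/8843 ≈ 3616.0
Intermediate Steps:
1/(32293 + (-24320 - 16816)) + (7281 - 3665) = 1/(32293 - 41136) + 3616 = 1/(-8843) + 3616 = -1/8843 + 3616 = 31976287/8843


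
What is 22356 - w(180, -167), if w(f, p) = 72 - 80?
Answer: 22364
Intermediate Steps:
w(f, p) = -8
22356 - w(180, -167) = 22356 - 1*(-8) = 22356 + 8 = 22364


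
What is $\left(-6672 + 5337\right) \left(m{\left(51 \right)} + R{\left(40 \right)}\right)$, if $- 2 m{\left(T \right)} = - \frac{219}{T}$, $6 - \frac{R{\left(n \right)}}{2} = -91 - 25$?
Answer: $- \frac{11172615}{34} \approx -3.2861 \cdot 10^{5}$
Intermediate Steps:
$R{\left(n \right)} = 244$ ($R{\left(n \right)} = 12 - 2 \left(-91 - 25\right) = 12 - -232 = 12 + 232 = 244$)
$m{\left(T \right)} = \frac{219}{2 T}$ ($m{\left(T \right)} = - \frac{\left(-219\right) \frac{1}{T}}{2} = \frac{219}{2 T}$)
$\left(-6672 + 5337\right) \left(m{\left(51 \right)} + R{\left(40 \right)}\right) = \left(-6672 + 5337\right) \left(\frac{219}{2 \cdot 51} + 244\right) = - 1335 \left(\frac{219}{2} \cdot \frac{1}{51} + 244\right) = - 1335 \left(\frac{73}{34} + 244\right) = \left(-1335\right) \frac{8369}{34} = - \frac{11172615}{34}$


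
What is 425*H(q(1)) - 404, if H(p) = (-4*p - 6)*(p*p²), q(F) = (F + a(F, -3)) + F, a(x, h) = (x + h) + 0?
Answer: -404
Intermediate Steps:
a(x, h) = h + x (a(x, h) = (h + x) + 0 = h + x)
q(F) = -3 + 3*F (q(F) = (F + (-3 + F)) + F = (-3 + 2*F) + F = -3 + 3*F)
H(p) = p³*(-6 - 4*p) (H(p) = (-6 - 4*p)*p³ = p³*(-6 - 4*p))
425*H(q(1)) - 404 = 425*((-3 + 3*1)³*(-6 - 4*(-3 + 3*1))) - 404 = 425*((-3 + 3)³*(-6 - 4*(-3 + 3))) - 404 = 425*(0³*(-6 - 4*0)) - 404 = 425*(0*(-6 + 0)) - 404 = 425*(0*(-6)) - 404 = 425*0 - 404 = 0 - 404 = -404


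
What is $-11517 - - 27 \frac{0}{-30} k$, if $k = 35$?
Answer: $-11517$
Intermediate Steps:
$-11517 - - 27 \frac{0}{-30} k = -11517 - - 27 \frac{0}{-30} \cdot 35 = -11517 - - 27 \cdot 0 \left(- \frac{1}{30}\right) 35 = -11517 - \left(-27\right) 0 \cdot 35 = -11517 - 0 \cdot 35 = -11517 - 0 = -11517 + 0 = -11517$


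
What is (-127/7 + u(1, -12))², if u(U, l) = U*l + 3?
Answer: 36100/49 ≈ 736.73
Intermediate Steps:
u(U, l) = 3 + U*l
(-127/7 + u(1, -12))² = (-127/7 + (3 + 1*(-12)))² = (-127*⅐ + (3 - 12))² = (-127/7 - 9)² = (-190/7)² = 36100/49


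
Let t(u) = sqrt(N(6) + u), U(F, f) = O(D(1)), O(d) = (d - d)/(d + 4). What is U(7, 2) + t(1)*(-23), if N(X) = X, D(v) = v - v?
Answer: -23*sqrt(7) ≈ -60.852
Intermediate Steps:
D(v) = 0
O(d) = 0 (O(d) = 0/(4 + d) = 0)
U(F, f) = 0
t(u) = sqrt(6 + u)
U(7, 2) + t(1)*(-23) = 0 + sqrt(6 + 1)*(-23) = 0 + sqrt(7)*(-23) = 0 - 23*sqrt(7) = -23*sqrt(7)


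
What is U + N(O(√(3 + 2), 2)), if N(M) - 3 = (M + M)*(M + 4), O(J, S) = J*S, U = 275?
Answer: 318 + 16*√5 ≈ 353.78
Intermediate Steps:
N(M) = 3 + 2*M*(4 + M) (N(M) = 3 + (M + M)*(M + 4) = 3 + (2*M)*(4 + M) = 3 + 2*M*(4 + M))
U + N(O(√(3 + 2), 2)) = 275 + (3 + 2*(√(3 + 2)*2)² + 8*(√(3 + 2)*2)) = 275 + (3 + 2*(√5*2)² + 8*(√5*2)) = 275 + (3 + 2*(2*√5)² + 8*(2*√5)) = 275 + (3 + 2*20 + 16*√5) = 275 + (3 + 40 + 16*√5) = 275 + (43 + 16*√5) = 318 + 16*√5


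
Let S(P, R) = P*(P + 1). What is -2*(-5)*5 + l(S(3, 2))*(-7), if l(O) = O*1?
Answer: -34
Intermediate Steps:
S(P, R) = P*(1 + P)
l(O) = O
-2*(-5)*5 + l(S(3, 2))*(-7) = -2*(-5)*5 + (3*(1 + 3))*(-7) = 10*5 + (3*4)*(-7) = 50 + 12*(-7) = 50 - 84 = -34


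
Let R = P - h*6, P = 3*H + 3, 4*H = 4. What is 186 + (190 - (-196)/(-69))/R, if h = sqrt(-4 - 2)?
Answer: 275971/1449 + 6457*I*sqrt(6)/1449 ≈ 190.46 + 10.915*I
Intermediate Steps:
H = 1 (H = (1/4)*4 = 1)
P = 6 (P = 3*1 + 3 = 3 + 3 = 6)
h = I*sqrt(6) (h = sqrt(-6) = I*sqrt(6) ≈ 2.4495*I)
R = 6 - 6*I*sqrt(6) (R = 6 - I*sqrt(6)*6 = 6 - 6*I*sqrt(6) ≈ 6.0 - 14.697*I)
186 + (190 - (-196)/(-69))/R = 186 + (190 - (-196)/(-69))/(6 - 6*I*sqrt(6)) = 186 + (190 - (-196)*(-1)/69)/(6 - 6*I*sqrt(6)) = 186 + (190 - 1*196/69)/(6 - 6*I*sqrt(6)) = 186 + (190 - 196/69)/(6 - 6*I*sqrt(6)) = 186 + 12914/(69*(6 - 6*I*sqrt(6)))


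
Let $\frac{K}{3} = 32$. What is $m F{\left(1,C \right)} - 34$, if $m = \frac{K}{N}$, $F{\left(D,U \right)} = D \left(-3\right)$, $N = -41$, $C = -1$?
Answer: $- \frac{1106}{41} \approx -26.976$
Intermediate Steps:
$F{\left(D,U \right)} = - 3 D$
$K = 96$ ($K = 3 \cdot 32 = 96$)
$m = - \frac{96}{41}$ ($m = \frac{96}{-41} = 96 \left(- \frac{1}{41}\right) = - \frac{96}{41} \approx -2.3415$)
$m F{\left(1,C \right)} - 34 = - \frac{96 \left(\left(-3\right) 1\right)}{41} - 34 = \left(- \frac{96}{41}\right) \left(-3\right) - 34 = \frac{288}{41} - 34 = - \frac{1106}{41}$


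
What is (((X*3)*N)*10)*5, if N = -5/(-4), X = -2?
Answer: -375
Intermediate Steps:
N = 5/4 (N = -5*(-¼) = 5/4 ≈ 1.2500)
(((X*3)*N)*10)*5 = ((-2*3*(5/4))*10)*5 = (-6*5/4*10)*5 = -15/2*10*5 = -75*5 = -375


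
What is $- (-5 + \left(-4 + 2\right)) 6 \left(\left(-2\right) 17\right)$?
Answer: $-1428$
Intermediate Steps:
$- (-5 + \left(-4 + 2\right)) 6 \left(\left(-2\right) 17\right) = - (-5 - 2) 6 \left(-34\right) = \left(-1\right) \left(-7\right) 6 \left(-34\right) = 7 \cdot 6 \left(-34\right) = 42 \left(-34\right) = -1428$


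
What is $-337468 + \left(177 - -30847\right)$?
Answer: $-306444$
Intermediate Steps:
$-337468 + \left(177 - -30847\right) = -337468 + \left(177 + 30847\right) = -337468 + 31024 = -306444$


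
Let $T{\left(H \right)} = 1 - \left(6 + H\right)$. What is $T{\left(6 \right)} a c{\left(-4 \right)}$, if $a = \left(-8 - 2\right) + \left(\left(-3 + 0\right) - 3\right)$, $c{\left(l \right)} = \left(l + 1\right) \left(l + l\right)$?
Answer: $4224$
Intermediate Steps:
$c{\left(l \right)} = 2 l \left(1 + l\right)$ ($c{\left(l \right)} = \left(1 + l\right) 2 l = 2 l \left(1 + l\right)$)
$T{\left(H \right)} = -5 - H$ ($T{\left(H \right)} = 1 - \left(6 + H\right) = -5 - H$)
$a = -16$ ($a = -10 - 6 = -16$)
$T{\left(6 \right)} a c{\left(-4 \right)} = \left(-5 - 6\right) \left(-16\right) 2 \left(-4\right) \left(1 - 4\right) = \left(-5 - 6\right) \left(-16\right) 2 \left(-4\right) \left(-3\right) = \left(-11\right) \left(-16\right) 24 = 176 \cdot 24 = 4224$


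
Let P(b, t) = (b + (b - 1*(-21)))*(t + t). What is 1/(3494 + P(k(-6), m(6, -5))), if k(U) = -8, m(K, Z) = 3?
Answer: 1/3524 ≈ 0.00028377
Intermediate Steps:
P(b, t) = 2*t*(21 + 2*b) (P(b, t) = (b + (b + 21))*(2*t) = (b + (21 + b))*(2*t) = (21 + 2*b)*(2*t) = 2*t*(21 + 2*b))
1/(3494 + P(k(-6), m(6, -5))) = 1/(3494 + 2*3*(21 + 2*(-8))) = 1/(3494 + 2*3*(21 - 16)) = 1/(3494 + 2*3*5) = 1/(3494 + 30) = 1/3524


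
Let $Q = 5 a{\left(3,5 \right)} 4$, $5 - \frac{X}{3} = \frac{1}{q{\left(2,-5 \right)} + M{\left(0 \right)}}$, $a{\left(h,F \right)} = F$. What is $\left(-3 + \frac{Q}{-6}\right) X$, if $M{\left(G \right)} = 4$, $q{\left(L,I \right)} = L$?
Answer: $- \frac{1711}{6} \approx -285.17$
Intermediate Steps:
$X = \frac{29}{2}$ ($X = 15 - \frac{3}{2 + 4} = 15 - \frac{3}{6} = 15 - \frac{1}{2} = \frac{29}{2} \approx 14.5$)
$Q = 100$ ($Q = 5 \cdot 5 \cdot 4 = 25 \cdot 4 = 100$)
$\left(-3 + \frac{Q}{-6}\right) X = \left(-3 + \frac{100}{-6}\right) \frac{29}{2} = \left(-3 + 100 \left(- \frac{1}{6}\right)\right) \frac{29}{2} = \left(-3 - \frac{50}{3}\right) \frac{29}{2} = \left(- \frac{59}{3}\right) \frac{29}{2} = - \frac{1711}{6}$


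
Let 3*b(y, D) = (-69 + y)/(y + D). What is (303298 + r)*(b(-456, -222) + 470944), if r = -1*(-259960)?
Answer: 89924197997203/339 ≈ 2.6526e+11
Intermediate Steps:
b(y, D) = (-69 + y)/(3*(D + y)) (b(y, D) = ((-69 + y)/(y + D))/3 = ((-69 + y)/(D + y))/3 = (-69 + y)/(3*(D + y)))
r = 259960
(303298 + r)*(b(-456, -222) + 470944) = (303298 + 259960)*((-23 + (⅓)*(-456))/(-222 - 456) + 470944) = 563258*((-23 - 152)/(-678) + 470944) = 563258*(-1/678*(-175) + 470944) = 563258*(175/678 + 470944) = 563258*(319300207/678) = 89924197997203/339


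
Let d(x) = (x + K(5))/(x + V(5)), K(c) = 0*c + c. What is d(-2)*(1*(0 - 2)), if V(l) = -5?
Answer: 6/7 ≈ 0.85714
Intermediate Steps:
K(c) = c (K(c) = 0 + c = c)
d(x) = (5 + x)/(-5 + x) (d(x) = (x + 5)/(x - 5) = (5 + x)/(-5 + x))
d(-2)*(1*(0 - 2)) = ((5 - 2)/(-5 - 2))*(1*(0 - 2)) = (3/(-7))*(1*(-2)) = -⅐*3*(-2) = -3/7*(-2) = 6/7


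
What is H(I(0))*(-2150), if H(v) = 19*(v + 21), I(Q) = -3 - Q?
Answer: -735300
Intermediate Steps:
H(v) = 399 + 19*v (H(v) = 19*(21 + v) = 399 + 19*v)
H(I(0))*(-2150) = (399 + 19*(-3 - 1*0))*(-2150) = (399 + 19*(-3 + 0))*(-2150) = (399 + 19*(-3))*(-2150) = (399 - 57)*(-2150) = 342*(-2150) = -735300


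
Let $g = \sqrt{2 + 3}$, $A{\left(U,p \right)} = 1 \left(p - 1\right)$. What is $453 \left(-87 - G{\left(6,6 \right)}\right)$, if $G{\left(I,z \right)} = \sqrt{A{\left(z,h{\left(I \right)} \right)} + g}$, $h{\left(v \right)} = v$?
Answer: $-39411 - 453 \sqrt{5 + \sqrt{5}} \approx -40630.0$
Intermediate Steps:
$A{\left(U,p \right)} = -1 + p$ ($A{\left(U,p \right)} = 1 \left(-1 + p\right) = -1 + p$)
$g = \sqrt{5} \approx 2.2361$
$G{\left(I,z \right)} = \sqrt{-1 + I + \sqrt{5}}$ ($G{\left(I,z \right)} = \sqrt{\left(-1 + I\right) + \sqrt{5}} = \sqrt{-1 + I + \sqrt{5}}$)
$453 \left(-87 - G{\left(6,6 \right)}\right) = 453 \left(-87 - \sqrt{-1 + 6 + \sqrt{5}}\right) = 453 \left(-87 - \sqrt{5 + \sqrt{5}}\right) = -39411 - 453 \sqrt{5 + \sqrt{5}}$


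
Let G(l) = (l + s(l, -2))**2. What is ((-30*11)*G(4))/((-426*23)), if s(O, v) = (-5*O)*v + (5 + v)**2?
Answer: 154495/1633 ≈ 94.608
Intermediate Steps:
s(O, v) = (5 + v)**2 - 5*O*v (s(O, v) = -5*O*v + (5 + v)**2 = (5 + v)**2 - 5*O*v)
G(l) = (9 + 11*l)**2 (G(l) = (l + ((5 - 2)**2 - 5*l*(-2)))**2 = (l + (3**2 + 10*l))**2 = (l + (9 + 10*l))**2 = (9 + 11*l)**2)
((-30*11)*G(4))/((-426*23)) = ((-30*11)*(9 + 11*4)**2)/((-426*23)) = -330*(9 + 44)**2/(-9798) = -330*53**2*(-1/9798) = -330*2809*(-1/9798) = -926970*(-1/9798) = 154495/1633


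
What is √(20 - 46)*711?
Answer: 711*I*√26 ≈ 3625.4*I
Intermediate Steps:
√(20 - 46)*711 = √(-26)*711 = (I*√26)*711 = 711*I*√26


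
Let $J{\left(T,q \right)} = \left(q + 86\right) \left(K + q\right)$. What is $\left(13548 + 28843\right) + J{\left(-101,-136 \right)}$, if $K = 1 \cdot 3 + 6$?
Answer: $48741$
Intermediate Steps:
$K = 9$ ($K = 3 + 6 = 9$)
$J{\left(T,q \right)} = \left(9 + q\right) \left(86 + q\right)$ ($J{\left(T,q \right)} = \left(q + 86\right) \left(9 + q\right) = \left(86 + q\right) \left(9 + q\right) = \left(9 + q\right) \left(86 + q\right)$)
$\left(13548 + 28843\right) + J{\left(-101,-136 \right)} = \left(13548 + 28843\right) + \left(774 + \left(-136\right)^{2} + 95 \left(-136\right)\right) = 42391 + \left(774 + 18496 - 12920\right) = 42391 + 6350 = 48741$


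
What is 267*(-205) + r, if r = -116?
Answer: -54851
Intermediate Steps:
267*(-205) + r = 267*(-205) - 116 = -54735 - 116 = -54851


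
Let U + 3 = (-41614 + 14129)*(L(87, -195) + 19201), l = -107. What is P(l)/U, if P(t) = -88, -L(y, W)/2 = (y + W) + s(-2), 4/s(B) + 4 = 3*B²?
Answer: 88/533648763 ≈ 1.6490e-7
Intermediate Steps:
s(B) = 4/(-4 + 3*B²)
L(y, W) = -1 - 2*W - 2*y (L(y, W) = -2*((y + W) + 4/(-4 + 3*(-2)²)) = -2*((W + y) + 4/(-4 + 3*4)) = -2*((W + y) + 4/(-4 + 12)) = -2*((W + y) + 4/8) = -2*((W + y) + 4*(⅛)) = -2*((W + y) + ½) = -2*(½ + W + y) = -1 - 2*W - 2*y)
U = -533648763 (U = -3 + (-41614 + 14129)*((-1 - 2*(-195) - 2*87) + 19201) = -3 - 27485*((-1 + 390 - 174) + 19201) = -3 - 27485*(215 + 19201) = -3 - 27485*19416 = -3 - 533648760 = -533648763)
P(l)/U = -88/(-533648763) = -88*(-1/533648763) = 88/533648763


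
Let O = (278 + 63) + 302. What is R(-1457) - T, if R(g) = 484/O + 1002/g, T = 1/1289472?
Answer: 78530486893/1208043132672 ≈ 0.065006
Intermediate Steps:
O = 643 (O = 341 + 302 = 643)
T = 1/1289472 ≈ 7.7551e-7
R(g) = 484/643 + 1002/g
R(-1457) - T = (484/643 + 1002/(-1457)) - 1*1/1289472 = (484/643 + 1002*(-1/1457)) - 1/1289472 = (484/643 - 1002/1457) - 1/1289472 = 60902/936851 - 1/1289472 = 78530486893/1208043132672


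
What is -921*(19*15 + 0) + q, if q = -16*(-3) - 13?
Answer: -262450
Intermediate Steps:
q = 35 (q = 48 - 13 = 35)
-921*(19*15 + 0) + q = -921*(19*15 + 0) + 35 = -921*(285 + 0) + 35 = -921*285 + 35 = -262485 + 35 = -262450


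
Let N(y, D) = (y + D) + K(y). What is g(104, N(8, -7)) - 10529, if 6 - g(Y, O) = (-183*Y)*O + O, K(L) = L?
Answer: 160756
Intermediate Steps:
N(y, D) = D + 2*y (N(y, D) = (y + D) + y = (D + y) + y = D + 2*y)
g(Y, O) = 6 - O + 183*O*Y (g(Y, O) = 6 - ((-183*Y)*O + O) = 6 - (-183*O*Y + O) = 6 - (O - 183*O*Y) = 6 + (-O + 183*O*Y) = 6 - O + 183*O*Y)
g(104, N(8, -7)) - 10529 = (6 - (-7 + 2*8) + 183*(-7 + 2*8)*104) - 10529 = (6 - (-7 + 16) + 183*(-7 + 16)*104) - 10529 = (6 - 1*9 + 183*9*104) - 10529 = (6 - 9 + 171288) - 10529 = 171285 - 10529 = 160756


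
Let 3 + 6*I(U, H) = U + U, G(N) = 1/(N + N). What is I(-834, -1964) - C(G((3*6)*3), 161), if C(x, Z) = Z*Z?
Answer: -52399/2 ≈ -26200.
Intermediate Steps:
G(N) = 1/(2*N)
I(U, H) = -½ + U/3 (I(U, H) = -½ + (U + U)/6 = -½ + (2*U)/6 = -½ + U/3)
C(x, Z) = Z²
I(-834, -1964) - C(G((3*6)*3), 161) = (-½ + (⅓)*(-834)) - 1*161² = (-½ - 278) - 1*25921 = -557/2 - 25921 = -52399/2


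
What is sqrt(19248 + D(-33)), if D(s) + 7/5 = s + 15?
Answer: sqrt(480715)/5 ≈ 138.67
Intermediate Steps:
D(s) = 68/5 + s (D(s) = -7/5 + (s + 15) = -7/5 + (15 + s) = 68/5 + s)
sqrt(19248 + D(-33)) = sqrt(19248 + (68/5 - 33)) = sqrt(19248 - 97/5) = sqrt(96143/5) = sqrt(480715)/5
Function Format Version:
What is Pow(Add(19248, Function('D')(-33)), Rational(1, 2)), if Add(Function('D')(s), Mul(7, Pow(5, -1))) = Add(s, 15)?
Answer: Mul(Rational(1, 5), Pow(480715, Rational(1, 2))) ≈ 138.67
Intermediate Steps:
Function('D')(s) = Add(Rational(68, 5), s) (Function('D')(s) = Add(Rational(-7, 5), Add(s, 15)) = Add(Rational(-7, 5), Add(15, s)) = Add(Rational(68, 5), s))
Pow(Add(19248, Function('D')(-33)), Rational(1, 2)) = Pow(Add(19248, Add(Rational(68, 5), -33)), Rational(1, 2)) = Pow(Add(19248, Rational(-97, 5)), Rational(1, 2)) = Pow(Rational(96143, 5), Rational(1, 2)) = Mul(Rational(1, 5), Pow(480715, Rational(1, 2)))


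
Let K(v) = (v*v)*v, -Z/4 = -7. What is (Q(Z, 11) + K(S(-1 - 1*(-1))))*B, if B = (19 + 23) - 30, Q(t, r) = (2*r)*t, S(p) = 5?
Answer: 8892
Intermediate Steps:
Z = 28 (Z = -4*(-7) = 28)
Q(t, r) = 2*r*t
B = 12 (B = 42 - 30 = 12)
K(v) = v³ (K(v) = v²*v = v³)
(Q(Z, 11) + K(S(-1 - 1*(-1))))*B = (2*11*28 + 5³)*12 = (616 + 125)*12 = 741*12 = 8892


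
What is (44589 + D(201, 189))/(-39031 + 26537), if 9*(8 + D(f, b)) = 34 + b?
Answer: -200726/56223 ≈ -3.5702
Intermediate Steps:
D(f, b) = -38/9 + b/9 (D(f, b) = -8 + (34 + b)/9 = -8 + (34/9 + b/9) = -38/9 + b/9)
(44589 + D(201, 189))/(-39031 + 26537) = (44589 + (-38/9 + (1/9)*189))/(-39031 + 26537) = (44589 + (-38/9 + 21))/(-12494) = (44589 + 151/9)*(-1/12494) = (401452/9)*(-1/12494) = -200726/56223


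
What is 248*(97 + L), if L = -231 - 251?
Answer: -95480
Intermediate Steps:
L = -482
248*(97 + L) = 248*(97 - 482) = 248*(-385) = -95480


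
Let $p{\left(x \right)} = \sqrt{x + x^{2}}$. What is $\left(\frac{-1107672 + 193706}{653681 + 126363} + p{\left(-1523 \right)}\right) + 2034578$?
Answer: $\frac{793529723733}{390022} + \sqrt{2318006} \approx 2.0361 \cdot 10^{6}$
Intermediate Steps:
$\left(\frac{-1107672 + 193706}{653681 + 126363} + p{\left(-1523 \right)}\right) + 2034578 = \left(\frac{-1107672 + 193706}{653681 + 126363} + \sqrt{- 1523 \left(1 - 1523\right)}\right) + 2034578 = \left(- \frac{913966}{780044} + \sqrt{\left(-1523\right) \left(-1522\right)}\right) + 2034578 = \left(\left(-913966\right) \frac{1}{780044} + \sqrt{2318006}\right) + 2034578 = \left(- \frac{456983}{390022} + \sqrt{2318006}\right) + 2034578 = \frac{793529723733}{390022} + \sqrt{2318006}$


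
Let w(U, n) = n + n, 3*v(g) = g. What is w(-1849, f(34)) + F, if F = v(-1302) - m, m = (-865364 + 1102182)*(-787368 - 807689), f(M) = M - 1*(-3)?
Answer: 377738208266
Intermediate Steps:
v(g) = g/3
f(M) = 3 + M (f(M) = M + 3 = 3 + M)
w(U, n) = 2*n
m = -377738208626 (m = 236818*(-1595057) = -377738208626)
F = 377738208192 (F = (1/3)*(-1302) - 1*(-377738208626) = -434 + 377738208626 = 377738208192)
w(-1849, f(34)) + F = 2*(3 + 34) + 377738208192 = 2*37 + 377738208192 = 74 + 377738208192 = 377738208266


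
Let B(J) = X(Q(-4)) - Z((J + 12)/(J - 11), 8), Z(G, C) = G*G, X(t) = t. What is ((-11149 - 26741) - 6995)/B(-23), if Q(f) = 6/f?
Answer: 10377412/371 ≈ 27971.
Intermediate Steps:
Z(G, C) = G²
B(J) = -3/2 - (12 + J)²/(-11 + J)² (B(J) = 6/(-4) - ((J + 12)/(J - 11))² = 6*(-¼) - ((12 + J)/(-11 + J))² = -3/2 - ((12 + J)/(-11 + J))² = -3/2 - (12 + J)²/(-11 + J)²)
((-11149 - 26741) - 6995)/B(-23) = ((-11149 - 26741) - 6995)/(((-651 - 5*(-23)² + 18*(-23))/(2*(121 + (-23)² - 22*(-23))))) = (-37890 - 6995)/(((-651 - 5*529 - 414)/(2*(121 + 529 + 506)))) = -44885*2312/(-651 - 2645 - 414) = -44885/((½)*(1/1156)*(-3710)) = -44885/(-1855/1156) = -44885*(-1156/1855) = 10377412/371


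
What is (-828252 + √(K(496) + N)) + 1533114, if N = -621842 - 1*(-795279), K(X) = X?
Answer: 704862 + √173933 ≈ 7.0528e+5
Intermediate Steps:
N = 173437 (N = -621842 + 795279 = 173437)
(-828252 + √(K(496) + N)) + 1533114 = (-828252 + √(496 + 173437)) + 1533114 = (-828252 + √173933) + 1533114 = 704862 + √173933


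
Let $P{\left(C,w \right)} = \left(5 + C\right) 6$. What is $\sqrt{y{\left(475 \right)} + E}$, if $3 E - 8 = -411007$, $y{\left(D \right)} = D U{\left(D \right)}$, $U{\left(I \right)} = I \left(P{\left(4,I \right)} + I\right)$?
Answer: $\frac{2 \sqrt{268241907}}{3} \approx 10919.0$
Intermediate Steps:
$P{\left(C,w \right)} = 30 + 6 C$
$U{\left(I \right)} = I \left(54 + I\right)$ ($U{\left(I \right)} = I \left(\left(30 + 6 \cdot 4\right) + I\right) = I \left(\left(30 + 24\right) + I\right) = I \left(54 + I\right)$)
$y{\left(D \right)} = D^{2} \left(54 + D\right)$ ($y{\left(D \right)} = D D \left(54 + D\right) = D^{2} \left(54 + D\right)$)
$E = - \frac{410999}{3}$ ($E = \frac{8}{3} + \frac{1}{3} \left(-411007\right) = \frac{8}{3} - \frac{411007}{3} = - \frac{410999}{3} \approx -1.37 \cdot 10^{5}$)
$\sqrt{y{\left(475 \right)} + E} = \sqrt{475^{2} \left(54 + 475\right) - \frac{410999}{3}} = \sqrt{225625 \cdot 529 - \frac{410999}{3}} = \sqrt{119355625 - \frac{410999}{3}} = \sqrt{\frac{357655876}{3}} = \frac{2 \sqrt{268241907}}{3}$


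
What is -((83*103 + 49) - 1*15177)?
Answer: 6579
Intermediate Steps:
-((83*103 + 49) - 1*15177) = -((8549 + 49) - 15177) = -(8598 - 15177) = -1*(-6579) = 6579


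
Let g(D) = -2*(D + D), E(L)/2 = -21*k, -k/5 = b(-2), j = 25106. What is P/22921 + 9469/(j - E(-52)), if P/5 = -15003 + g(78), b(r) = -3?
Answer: -1753695251/589894856 ≈ -2.9729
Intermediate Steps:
k = 15 (k = -5*(-3) = 15)
E(L) = -630 (E(L) = 2*(-21*15) = 2*(-315) = -630)
g(D) = -4*D
P = -76575 (P = 5*(-15003 - 4*78) = 5*(-15003 - 312) = 5*(-15315) = -76575)
P/22921 + 9469/(j - E(-52)) = -76575/22921 + 9469/(25106 - 1*(-630)) = -76575*1/22921 + 9469/(25106 + 630) = -76575/22921 + 9469/25736 = -1753695251/589894856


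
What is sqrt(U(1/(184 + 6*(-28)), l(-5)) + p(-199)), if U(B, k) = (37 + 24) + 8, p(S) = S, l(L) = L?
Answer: I*sqrt(130) ≈ 11.402*I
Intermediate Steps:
U(B, k) = 69 (U(B, k) = 61 + 8 = 69)
sqrt(U(1/(184 + 6*(-28)), l(-5)) + p(-199)) = sqrt(69 - 199) = sqrt(-130) = I*sqrt(130)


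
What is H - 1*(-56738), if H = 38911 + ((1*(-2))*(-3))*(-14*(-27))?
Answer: 97917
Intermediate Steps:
H = 41179 (H = 38911 - 2*(-3)*378 = 38911 + 6*378 = 38911 + 2268 = 41179)
H - 1*(-56738) = 41179 - 1*(-56738) = 41179 + 56738 = 97917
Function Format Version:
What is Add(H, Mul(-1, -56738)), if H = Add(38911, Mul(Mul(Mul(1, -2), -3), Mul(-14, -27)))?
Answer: 97917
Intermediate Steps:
H = 41179 (H = Add(38911, Mul(Mul(-2, -3), 378)) = Add(38911, Mul(6, 378)) = Add(38911, 2268) = 41179)
Add(H, Mul(-1, -56738)) = Add(41179, Mul(-1, -56738)) = Add(41179, 56738) = 97917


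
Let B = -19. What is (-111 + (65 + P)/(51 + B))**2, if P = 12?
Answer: 12075625/1024 ≈ 11793.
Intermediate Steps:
(-111 + (65 + P)/(51 + B))**2 = (-111 + (65 + 12)/(51 - 19))**2 = (-111 + 77/32)**2 = (-3475/32)**2 = 12075625/1024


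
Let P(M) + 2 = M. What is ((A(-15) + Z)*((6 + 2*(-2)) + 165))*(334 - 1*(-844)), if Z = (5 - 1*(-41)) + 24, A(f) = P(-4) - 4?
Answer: 11803560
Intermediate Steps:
P(M) = -2 + M
A(f) = -10 (A(f) = (-2 - 4) - 4 = -6 - 4 = -10)
Z = 70 (Z = (5 + 41) + 24 = 46 + 24 = 70)
((A(-15) + Z)*((6 + 2*(-2)) + 165))*(334 - 1*(-844)) = ((-10 + 70)*((6 + 2*(-2)) + 165))*(334 - 1*(-844)) = (60*((6 - 4) + 165))*(334 + 844) = (60*(2 + 165))*1178 = (60*167)*1178 = 10020*1178 = 11803560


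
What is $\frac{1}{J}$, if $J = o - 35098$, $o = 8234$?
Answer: $- \frac{1}{26864} \approx -3.7225 \cdot 10^{-5}$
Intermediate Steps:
$J = -26864$ ($J = 8234 - 35098 = -26864$)
$\frac{1}{J} = \frac{1}{-26864} = - \frac{1}{26864}$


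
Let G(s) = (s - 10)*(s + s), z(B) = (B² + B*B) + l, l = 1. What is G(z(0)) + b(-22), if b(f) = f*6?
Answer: -150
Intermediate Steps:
b(f) = 6*f
z(B) = 1 + 2*B² (z(B) = (B² + B*B) + 1 = (B² + B²) + 1 = 2*B² + 1 = 1 + 2*B²)
G(s) = 2*s*(-10 + s) (G(s) = (-10 + s)*(2*s) = 2*s*(-10 + s))
G(z(0)) + b(-22) = 2*(1 + 2*0²)*(-10 + (1 + 2*0²)) + 6*(-22) = 2*(1 + 2*0)*(-10 + (1 + 2*0)) - 132 = 2*(1 + 0)*(-10 + (1 + 0)) - 132 = 2*1*(-10 + 1) - 132 = 2*1*(-9) - 132 = -18 - 132 = -150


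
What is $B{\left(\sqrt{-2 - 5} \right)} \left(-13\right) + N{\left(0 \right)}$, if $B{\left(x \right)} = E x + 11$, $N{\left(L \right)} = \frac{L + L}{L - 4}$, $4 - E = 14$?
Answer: $-143 + 130 i \sqrt{7} \approx -143.0 + 343.95 i$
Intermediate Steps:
$E = -10$ ($E = 4 - 14 = -10$)
$N{\left(L \right)} = \frac{2 L}{-4 + L}$
$B{\left(x \right)} = 11 - 10 x$ ($B{\left(x \right)} = - 10 x + 11 = 11 - 10 x$)
$B{\left(\sqrt{-2 - 5} \right)} \left(-13\right) + N{\left(0 \right)} = \left(11 - 10 \sqrt{-2 - 5}\right) \left(-13\right) + 2 \cdot 0 \frac{1}{-4 + 0} = \left(11 - 10 \sqrt{-7}\right) \left(-13\right) + 2 \cdot 0 \frac{1}{-4} = \left(11 - 10 i \sqrt{7}\right) \left(-13\right) + 2 \cdot 0 \left(- \frac{1}{4}\right) = \left(11 - 10 i \sqrt{7}\right) \left(-13\right) + 0 = \left(-143 + 130 i \sqrt{7}\right) + 0 = -143 + 130 i \sqrt{7}$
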